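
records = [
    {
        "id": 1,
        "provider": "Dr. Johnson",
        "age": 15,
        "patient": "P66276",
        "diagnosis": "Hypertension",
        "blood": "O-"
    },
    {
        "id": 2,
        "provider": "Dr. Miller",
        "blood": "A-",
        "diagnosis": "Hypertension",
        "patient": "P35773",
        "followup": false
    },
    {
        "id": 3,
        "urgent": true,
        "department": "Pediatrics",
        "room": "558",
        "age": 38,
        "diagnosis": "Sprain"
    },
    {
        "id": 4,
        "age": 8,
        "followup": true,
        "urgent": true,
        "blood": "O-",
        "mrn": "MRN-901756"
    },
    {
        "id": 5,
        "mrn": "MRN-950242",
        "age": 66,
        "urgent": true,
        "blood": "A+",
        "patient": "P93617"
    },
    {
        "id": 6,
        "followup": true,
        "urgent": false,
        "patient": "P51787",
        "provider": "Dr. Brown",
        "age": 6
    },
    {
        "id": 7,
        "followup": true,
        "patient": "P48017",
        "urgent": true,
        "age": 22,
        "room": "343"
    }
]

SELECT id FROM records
[1, 2, 3, 4, 5, 6, 7]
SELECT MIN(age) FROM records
6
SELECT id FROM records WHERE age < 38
[1, 4, 6, 7]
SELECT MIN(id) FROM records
1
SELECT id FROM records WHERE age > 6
[1, 3, 4, 5, 7]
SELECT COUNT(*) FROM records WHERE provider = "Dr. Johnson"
1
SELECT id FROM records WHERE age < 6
[]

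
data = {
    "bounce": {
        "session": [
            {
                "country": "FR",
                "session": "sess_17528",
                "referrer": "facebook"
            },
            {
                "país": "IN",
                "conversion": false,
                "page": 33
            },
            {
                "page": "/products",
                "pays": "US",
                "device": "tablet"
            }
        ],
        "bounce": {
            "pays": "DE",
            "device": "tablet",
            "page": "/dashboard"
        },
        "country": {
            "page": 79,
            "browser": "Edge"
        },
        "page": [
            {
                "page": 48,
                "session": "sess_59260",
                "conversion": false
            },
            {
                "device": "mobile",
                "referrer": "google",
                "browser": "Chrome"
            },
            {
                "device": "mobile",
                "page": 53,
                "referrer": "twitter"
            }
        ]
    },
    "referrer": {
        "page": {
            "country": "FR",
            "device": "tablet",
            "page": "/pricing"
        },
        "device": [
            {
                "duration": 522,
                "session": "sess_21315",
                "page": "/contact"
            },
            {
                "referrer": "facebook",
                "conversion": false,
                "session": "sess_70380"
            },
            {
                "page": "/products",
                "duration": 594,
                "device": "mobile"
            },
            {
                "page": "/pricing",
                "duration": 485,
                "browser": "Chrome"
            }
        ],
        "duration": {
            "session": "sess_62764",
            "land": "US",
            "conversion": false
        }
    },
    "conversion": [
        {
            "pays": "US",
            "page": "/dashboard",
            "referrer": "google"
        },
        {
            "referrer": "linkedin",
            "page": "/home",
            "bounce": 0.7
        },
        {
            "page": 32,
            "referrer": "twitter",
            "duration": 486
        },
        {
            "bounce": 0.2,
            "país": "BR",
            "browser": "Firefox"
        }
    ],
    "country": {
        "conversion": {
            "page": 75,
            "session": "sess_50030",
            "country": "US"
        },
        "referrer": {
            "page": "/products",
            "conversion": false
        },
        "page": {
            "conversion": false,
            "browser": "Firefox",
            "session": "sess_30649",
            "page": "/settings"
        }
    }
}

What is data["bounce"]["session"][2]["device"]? "tablet"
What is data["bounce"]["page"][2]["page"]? 53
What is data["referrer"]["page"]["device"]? "tablet"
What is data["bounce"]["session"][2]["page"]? "/products"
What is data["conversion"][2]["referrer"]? "twitter"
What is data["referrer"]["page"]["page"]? "/pricing"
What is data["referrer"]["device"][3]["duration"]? 485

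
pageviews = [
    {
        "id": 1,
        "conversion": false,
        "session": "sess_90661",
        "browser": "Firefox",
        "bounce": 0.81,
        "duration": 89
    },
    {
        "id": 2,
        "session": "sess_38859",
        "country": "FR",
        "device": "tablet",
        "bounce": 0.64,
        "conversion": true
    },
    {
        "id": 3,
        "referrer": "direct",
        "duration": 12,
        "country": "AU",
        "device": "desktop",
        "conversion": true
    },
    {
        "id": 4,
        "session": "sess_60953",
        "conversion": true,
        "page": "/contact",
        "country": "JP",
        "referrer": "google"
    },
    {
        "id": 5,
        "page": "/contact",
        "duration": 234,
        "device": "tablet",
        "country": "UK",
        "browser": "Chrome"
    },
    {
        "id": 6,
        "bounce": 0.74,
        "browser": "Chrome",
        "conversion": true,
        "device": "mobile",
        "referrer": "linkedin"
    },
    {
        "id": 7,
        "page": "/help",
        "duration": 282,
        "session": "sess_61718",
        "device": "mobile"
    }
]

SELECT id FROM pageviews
[1, 2, 3, 4, 5, 6, 7]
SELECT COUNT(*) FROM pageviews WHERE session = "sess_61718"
1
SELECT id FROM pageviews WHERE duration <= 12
[3]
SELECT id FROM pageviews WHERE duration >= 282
[7]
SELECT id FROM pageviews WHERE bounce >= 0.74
[1, 6]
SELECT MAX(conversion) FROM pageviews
True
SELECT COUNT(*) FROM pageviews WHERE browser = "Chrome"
2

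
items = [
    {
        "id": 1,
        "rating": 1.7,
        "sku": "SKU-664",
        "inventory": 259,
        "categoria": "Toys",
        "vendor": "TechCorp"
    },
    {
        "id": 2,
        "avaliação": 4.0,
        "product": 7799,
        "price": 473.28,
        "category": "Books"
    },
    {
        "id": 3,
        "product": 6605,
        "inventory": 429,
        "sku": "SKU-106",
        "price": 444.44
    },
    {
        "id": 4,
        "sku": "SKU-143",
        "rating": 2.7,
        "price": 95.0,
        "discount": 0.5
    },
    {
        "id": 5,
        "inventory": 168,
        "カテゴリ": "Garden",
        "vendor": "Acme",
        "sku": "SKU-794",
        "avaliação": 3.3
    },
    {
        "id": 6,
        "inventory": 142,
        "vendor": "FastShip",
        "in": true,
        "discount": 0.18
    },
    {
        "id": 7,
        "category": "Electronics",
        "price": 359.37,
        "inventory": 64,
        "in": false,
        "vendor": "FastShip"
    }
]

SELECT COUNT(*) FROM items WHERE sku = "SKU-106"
1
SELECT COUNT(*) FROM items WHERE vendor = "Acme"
1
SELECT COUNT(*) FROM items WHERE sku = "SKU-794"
1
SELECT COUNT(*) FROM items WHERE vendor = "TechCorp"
1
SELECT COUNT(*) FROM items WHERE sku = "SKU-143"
1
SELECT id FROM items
[1, 2, 3, 4, 5, 6, 7]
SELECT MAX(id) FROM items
7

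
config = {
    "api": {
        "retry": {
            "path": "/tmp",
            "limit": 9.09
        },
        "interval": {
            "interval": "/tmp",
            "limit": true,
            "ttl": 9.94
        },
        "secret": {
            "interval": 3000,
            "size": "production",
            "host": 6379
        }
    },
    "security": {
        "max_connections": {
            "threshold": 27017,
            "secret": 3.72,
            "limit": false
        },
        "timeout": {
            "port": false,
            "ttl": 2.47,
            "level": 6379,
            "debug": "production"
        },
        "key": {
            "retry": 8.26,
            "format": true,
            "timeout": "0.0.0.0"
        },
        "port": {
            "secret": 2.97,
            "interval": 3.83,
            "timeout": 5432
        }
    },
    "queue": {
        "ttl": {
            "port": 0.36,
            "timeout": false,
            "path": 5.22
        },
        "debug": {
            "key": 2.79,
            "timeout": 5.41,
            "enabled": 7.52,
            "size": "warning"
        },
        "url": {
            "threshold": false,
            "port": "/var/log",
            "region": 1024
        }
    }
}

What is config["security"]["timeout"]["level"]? 6379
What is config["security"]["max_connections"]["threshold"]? 27017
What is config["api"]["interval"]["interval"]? "/tmp"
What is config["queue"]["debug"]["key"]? 2.79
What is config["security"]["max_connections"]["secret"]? 3.72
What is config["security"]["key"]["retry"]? 8.26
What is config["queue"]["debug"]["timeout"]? 5.41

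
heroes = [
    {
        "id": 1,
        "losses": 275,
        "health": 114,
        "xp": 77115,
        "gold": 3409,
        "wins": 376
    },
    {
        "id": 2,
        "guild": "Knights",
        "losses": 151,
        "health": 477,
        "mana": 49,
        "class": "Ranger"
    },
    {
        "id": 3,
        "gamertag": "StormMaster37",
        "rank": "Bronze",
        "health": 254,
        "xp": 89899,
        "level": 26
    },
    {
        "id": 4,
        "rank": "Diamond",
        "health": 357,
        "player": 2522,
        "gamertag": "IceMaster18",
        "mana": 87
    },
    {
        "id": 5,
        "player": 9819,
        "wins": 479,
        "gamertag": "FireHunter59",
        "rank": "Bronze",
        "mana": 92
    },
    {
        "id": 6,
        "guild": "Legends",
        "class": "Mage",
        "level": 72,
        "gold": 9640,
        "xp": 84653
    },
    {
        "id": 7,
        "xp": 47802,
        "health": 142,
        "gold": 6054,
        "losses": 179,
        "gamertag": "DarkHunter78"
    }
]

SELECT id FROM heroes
[1, 2, 3, 4, 5, 6, 7]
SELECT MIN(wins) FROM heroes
376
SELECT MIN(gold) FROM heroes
3409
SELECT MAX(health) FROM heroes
477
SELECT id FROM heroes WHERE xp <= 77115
[1, 7]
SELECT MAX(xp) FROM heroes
89899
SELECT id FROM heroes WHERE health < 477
[1, 3, 4, 7]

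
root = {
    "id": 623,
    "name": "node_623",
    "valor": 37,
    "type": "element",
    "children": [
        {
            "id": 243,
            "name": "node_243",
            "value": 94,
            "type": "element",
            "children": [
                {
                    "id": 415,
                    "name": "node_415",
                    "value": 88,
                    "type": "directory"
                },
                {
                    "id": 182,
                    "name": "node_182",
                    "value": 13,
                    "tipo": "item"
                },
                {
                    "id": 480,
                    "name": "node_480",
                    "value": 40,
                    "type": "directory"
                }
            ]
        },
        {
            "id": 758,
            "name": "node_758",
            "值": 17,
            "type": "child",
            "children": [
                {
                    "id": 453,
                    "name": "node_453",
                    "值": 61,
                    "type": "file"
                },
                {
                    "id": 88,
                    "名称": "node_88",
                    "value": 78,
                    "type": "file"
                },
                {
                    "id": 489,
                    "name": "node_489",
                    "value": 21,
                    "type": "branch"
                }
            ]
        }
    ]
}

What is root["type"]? "element"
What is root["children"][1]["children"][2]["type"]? "branch"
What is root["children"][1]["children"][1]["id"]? 88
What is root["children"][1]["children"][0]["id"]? 453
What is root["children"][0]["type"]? "element"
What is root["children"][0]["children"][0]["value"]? 88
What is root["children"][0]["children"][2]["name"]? "node_480"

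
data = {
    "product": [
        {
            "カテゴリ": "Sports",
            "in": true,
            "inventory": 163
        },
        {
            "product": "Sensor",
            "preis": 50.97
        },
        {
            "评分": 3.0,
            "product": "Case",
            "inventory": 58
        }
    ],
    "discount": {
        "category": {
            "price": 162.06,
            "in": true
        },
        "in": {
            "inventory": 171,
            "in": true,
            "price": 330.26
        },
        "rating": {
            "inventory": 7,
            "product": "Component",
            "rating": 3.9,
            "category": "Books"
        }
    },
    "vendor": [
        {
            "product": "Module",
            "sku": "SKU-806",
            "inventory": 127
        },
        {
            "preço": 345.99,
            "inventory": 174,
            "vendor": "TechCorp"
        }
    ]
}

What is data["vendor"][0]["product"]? "Module"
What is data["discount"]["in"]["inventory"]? 171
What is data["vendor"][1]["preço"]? 345.99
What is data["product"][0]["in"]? True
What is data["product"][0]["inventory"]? 163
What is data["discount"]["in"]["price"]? 330.26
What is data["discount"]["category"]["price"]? 162.06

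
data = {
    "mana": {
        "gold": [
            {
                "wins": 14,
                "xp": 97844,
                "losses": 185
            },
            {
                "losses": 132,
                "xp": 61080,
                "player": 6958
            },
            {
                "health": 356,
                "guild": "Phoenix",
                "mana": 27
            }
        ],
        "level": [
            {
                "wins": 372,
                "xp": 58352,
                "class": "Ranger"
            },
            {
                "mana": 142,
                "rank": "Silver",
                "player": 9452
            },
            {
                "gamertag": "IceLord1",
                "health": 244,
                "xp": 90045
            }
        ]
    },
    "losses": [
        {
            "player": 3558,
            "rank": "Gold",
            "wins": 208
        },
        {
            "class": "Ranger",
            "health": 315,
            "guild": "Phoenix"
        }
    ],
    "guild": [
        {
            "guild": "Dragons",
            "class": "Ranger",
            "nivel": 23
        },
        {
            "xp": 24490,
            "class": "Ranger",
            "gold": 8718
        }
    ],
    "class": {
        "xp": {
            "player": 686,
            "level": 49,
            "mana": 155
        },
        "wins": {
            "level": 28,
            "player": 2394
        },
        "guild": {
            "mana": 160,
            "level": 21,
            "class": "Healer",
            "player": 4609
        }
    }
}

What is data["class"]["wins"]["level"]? 28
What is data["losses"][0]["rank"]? "Gold"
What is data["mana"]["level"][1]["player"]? 9452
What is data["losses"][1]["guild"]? "Phoenix"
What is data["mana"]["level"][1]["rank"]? "Silver"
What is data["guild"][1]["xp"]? 24490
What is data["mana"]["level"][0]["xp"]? 58352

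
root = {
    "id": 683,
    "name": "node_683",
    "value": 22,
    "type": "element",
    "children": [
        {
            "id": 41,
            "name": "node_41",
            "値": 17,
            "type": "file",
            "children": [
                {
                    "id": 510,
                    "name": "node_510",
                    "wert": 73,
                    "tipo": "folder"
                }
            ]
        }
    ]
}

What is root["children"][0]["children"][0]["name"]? "node_510"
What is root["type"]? "element"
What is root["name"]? "node_683"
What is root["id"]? 683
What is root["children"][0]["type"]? "file"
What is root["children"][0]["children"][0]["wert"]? 73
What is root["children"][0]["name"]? "node_41"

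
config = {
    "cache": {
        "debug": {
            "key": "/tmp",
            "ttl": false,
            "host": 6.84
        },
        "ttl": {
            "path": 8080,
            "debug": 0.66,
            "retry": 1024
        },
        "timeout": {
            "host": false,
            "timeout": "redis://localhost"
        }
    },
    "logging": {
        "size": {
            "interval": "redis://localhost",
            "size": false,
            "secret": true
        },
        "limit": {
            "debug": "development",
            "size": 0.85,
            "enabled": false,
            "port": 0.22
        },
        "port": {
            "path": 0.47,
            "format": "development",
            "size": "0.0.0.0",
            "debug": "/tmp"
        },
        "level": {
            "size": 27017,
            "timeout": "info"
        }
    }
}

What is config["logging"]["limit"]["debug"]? "development"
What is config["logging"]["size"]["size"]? False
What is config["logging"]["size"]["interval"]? "redis://localhost"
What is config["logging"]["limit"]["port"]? 0.22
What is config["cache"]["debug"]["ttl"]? False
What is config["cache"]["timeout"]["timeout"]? "redis://localhost"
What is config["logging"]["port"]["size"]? "0.0.0.0"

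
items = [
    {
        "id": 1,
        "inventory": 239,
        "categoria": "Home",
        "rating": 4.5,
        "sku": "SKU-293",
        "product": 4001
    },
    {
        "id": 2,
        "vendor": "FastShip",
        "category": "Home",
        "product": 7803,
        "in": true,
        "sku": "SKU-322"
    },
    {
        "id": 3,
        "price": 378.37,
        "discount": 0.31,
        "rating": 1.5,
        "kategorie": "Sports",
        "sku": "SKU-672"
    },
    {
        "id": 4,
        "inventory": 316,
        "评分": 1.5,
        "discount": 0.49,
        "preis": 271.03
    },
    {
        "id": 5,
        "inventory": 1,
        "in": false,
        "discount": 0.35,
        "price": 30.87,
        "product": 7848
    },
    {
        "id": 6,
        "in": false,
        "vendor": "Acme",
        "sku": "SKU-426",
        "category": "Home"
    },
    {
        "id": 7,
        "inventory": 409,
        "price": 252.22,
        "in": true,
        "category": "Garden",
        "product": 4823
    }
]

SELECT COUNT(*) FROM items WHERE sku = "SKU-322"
1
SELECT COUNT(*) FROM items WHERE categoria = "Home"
1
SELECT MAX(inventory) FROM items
409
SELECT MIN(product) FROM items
4001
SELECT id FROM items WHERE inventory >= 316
[4, 7]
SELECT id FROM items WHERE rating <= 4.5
[1, 3]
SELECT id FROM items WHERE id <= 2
[1, 2]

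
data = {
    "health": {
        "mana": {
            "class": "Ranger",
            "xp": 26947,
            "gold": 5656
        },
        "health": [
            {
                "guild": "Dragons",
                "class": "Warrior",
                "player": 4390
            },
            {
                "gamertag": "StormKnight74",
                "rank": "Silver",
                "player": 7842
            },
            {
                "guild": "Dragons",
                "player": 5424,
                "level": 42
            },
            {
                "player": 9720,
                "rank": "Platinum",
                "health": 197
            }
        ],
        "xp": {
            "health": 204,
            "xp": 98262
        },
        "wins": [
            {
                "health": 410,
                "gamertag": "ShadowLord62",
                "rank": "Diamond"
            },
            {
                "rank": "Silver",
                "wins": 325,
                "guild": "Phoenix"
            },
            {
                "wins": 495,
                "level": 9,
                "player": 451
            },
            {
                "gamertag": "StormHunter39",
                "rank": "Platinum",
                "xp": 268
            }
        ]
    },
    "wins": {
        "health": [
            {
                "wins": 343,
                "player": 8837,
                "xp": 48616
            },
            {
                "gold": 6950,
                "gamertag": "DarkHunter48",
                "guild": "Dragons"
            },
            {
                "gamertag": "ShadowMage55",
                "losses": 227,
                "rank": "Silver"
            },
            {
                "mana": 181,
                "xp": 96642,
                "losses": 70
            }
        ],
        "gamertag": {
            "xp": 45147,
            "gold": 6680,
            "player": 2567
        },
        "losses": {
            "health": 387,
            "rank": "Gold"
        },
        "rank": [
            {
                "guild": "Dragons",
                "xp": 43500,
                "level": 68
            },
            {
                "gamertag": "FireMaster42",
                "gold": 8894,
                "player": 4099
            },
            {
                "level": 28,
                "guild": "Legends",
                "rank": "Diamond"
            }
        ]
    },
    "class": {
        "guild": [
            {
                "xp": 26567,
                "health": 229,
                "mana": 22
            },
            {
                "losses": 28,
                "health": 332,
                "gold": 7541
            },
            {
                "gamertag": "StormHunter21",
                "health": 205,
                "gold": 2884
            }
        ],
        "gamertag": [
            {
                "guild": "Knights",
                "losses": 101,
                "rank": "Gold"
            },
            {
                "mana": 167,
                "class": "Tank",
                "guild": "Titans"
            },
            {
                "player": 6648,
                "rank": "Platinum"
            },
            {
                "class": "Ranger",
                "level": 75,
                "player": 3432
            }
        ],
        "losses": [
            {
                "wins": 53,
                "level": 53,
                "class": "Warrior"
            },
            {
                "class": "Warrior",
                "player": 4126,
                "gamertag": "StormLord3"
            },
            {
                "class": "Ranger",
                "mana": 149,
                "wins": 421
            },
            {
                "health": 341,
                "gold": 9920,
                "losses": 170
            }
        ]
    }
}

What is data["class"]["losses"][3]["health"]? 341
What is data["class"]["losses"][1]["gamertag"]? "StormLord3"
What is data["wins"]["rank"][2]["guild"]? "Legends"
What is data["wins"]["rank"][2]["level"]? 28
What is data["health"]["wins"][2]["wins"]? 495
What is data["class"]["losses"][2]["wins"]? 421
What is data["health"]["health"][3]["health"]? 197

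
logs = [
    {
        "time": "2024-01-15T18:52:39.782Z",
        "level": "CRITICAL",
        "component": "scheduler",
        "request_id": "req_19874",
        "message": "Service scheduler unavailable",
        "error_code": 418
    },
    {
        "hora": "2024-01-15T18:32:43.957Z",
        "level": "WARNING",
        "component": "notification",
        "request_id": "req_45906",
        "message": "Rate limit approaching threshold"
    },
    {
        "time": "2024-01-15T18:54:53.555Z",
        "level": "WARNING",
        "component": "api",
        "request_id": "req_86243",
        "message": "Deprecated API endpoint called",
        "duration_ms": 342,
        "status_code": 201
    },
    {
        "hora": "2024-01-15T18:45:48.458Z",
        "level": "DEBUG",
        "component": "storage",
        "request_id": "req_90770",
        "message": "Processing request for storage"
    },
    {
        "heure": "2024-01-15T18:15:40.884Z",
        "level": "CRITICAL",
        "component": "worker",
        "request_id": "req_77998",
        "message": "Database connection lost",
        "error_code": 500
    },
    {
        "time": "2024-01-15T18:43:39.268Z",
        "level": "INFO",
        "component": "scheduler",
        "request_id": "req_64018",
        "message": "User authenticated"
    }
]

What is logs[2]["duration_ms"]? 342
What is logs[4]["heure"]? "2024-01-15T18:15:40.884Z"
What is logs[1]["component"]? "notification"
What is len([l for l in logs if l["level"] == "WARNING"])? 2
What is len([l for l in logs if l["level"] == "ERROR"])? 0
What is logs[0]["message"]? "Service scheduler unavailable"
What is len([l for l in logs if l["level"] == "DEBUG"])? 1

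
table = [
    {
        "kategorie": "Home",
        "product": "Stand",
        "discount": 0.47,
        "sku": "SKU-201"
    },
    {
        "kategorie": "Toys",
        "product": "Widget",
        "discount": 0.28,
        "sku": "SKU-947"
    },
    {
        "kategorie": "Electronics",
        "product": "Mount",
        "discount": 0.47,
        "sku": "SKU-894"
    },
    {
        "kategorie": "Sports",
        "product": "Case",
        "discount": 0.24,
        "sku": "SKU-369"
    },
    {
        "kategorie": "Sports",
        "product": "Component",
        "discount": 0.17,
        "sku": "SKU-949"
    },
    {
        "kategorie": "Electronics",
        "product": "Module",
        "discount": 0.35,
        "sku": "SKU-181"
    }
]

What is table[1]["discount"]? 0.28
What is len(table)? 6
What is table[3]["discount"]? 0.24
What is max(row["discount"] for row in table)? 0.47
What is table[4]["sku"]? "SKU-949"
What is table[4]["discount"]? 0.17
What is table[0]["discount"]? 0.47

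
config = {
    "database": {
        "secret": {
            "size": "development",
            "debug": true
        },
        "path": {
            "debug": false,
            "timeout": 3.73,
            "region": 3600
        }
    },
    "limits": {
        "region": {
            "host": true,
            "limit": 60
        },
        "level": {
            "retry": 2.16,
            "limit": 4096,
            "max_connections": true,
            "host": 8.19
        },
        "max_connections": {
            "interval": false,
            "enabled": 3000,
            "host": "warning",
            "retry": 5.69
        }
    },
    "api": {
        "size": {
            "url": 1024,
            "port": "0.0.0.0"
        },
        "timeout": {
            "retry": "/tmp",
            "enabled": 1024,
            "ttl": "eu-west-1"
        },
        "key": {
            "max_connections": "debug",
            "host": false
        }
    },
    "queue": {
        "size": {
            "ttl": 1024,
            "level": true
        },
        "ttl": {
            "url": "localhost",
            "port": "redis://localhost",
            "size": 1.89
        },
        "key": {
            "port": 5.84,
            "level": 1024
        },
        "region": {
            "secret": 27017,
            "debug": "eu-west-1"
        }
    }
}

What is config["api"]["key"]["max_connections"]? "debug"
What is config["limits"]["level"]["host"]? 8.19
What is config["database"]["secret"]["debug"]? True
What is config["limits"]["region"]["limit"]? 60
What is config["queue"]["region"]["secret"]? 27017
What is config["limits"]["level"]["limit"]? 4096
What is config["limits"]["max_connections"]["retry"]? 5.69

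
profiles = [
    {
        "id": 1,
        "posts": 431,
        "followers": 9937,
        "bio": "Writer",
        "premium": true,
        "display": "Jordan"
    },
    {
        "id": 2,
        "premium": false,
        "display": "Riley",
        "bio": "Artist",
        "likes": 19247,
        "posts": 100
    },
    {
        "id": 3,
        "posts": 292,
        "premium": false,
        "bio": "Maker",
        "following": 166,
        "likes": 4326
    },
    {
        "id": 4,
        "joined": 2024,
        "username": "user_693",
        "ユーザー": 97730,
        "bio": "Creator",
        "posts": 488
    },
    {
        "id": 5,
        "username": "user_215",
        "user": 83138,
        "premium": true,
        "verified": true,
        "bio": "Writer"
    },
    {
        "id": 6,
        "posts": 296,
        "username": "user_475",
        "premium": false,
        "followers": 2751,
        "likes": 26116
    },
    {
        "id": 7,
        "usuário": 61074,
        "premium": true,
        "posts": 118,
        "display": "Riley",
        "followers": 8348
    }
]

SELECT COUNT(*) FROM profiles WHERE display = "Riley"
2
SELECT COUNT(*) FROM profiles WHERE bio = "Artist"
1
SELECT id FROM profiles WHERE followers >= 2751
[1, 6, 7]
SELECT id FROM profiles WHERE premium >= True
[1, 5, 7]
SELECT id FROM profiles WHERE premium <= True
[1, 2, 3, 5, 6, 7]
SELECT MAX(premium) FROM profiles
True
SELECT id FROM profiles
[1, 2, 3, 4, 5, 6, 7]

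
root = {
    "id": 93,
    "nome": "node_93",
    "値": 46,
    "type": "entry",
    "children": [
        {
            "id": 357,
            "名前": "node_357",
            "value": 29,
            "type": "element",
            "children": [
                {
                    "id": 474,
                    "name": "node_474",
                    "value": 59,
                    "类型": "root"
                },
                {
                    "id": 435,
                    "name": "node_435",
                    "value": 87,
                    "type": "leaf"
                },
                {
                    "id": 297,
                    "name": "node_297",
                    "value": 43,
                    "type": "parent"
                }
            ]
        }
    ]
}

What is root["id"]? 93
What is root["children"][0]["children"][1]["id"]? 435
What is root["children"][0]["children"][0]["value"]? 59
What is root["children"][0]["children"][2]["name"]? "node_297"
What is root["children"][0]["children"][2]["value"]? 43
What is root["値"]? 46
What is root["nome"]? "node_93"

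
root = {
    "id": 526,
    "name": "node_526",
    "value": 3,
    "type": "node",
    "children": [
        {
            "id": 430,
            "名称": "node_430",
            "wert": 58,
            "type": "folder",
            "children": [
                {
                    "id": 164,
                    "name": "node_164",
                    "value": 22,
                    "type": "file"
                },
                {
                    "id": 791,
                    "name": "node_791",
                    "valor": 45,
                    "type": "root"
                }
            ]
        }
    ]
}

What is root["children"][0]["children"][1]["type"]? "root"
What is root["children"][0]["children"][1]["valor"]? 45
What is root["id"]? 526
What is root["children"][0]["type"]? "folder"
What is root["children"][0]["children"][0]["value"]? 22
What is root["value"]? 3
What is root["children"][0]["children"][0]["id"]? 164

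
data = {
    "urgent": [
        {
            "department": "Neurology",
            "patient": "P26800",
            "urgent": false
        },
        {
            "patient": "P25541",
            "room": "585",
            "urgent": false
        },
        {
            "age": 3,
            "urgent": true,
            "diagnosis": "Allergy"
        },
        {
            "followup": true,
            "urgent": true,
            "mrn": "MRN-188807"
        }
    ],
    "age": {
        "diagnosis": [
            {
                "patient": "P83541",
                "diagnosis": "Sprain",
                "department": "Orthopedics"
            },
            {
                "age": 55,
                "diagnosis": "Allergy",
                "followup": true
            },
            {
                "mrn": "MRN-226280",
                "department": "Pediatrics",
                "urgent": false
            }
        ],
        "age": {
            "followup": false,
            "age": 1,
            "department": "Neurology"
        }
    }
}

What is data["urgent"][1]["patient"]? "P25541"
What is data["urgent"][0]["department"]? "Neurology"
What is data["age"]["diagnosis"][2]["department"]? "Pediatrics"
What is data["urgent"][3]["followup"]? True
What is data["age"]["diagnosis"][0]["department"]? "Orthopedics"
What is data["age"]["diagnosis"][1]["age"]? 55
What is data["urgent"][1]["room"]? "585"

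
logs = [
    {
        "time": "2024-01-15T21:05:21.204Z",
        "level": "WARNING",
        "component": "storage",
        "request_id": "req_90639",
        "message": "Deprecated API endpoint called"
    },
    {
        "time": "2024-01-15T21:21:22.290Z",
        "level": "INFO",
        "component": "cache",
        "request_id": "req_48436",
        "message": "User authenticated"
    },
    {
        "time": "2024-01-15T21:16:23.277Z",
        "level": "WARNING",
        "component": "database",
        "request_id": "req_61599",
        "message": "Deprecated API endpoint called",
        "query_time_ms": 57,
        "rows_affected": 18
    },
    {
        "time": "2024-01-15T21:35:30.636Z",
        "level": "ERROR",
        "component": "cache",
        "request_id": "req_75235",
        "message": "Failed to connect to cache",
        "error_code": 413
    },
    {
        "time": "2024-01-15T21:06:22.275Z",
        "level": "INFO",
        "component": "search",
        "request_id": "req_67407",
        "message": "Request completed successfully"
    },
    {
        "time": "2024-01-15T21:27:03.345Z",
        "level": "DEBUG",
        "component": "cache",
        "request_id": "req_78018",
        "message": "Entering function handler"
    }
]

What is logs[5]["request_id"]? "req_78018"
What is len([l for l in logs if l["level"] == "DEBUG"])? 1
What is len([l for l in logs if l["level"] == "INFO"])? 2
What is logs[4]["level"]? "INFO"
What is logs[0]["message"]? "Deprecated API endpoint called"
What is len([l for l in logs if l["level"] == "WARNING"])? 2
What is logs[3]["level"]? "ERROR"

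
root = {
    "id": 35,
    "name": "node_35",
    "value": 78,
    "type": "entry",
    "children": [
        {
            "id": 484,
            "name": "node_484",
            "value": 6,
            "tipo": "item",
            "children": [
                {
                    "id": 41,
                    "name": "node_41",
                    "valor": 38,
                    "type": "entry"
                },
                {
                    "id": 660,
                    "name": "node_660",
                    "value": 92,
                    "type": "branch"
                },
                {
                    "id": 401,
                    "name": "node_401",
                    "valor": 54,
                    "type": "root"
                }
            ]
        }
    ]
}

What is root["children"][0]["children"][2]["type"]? "root"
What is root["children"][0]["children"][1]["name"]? "node_660"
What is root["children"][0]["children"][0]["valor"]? 38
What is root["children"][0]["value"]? 6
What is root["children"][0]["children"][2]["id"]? 401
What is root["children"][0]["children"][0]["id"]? 41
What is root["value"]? 78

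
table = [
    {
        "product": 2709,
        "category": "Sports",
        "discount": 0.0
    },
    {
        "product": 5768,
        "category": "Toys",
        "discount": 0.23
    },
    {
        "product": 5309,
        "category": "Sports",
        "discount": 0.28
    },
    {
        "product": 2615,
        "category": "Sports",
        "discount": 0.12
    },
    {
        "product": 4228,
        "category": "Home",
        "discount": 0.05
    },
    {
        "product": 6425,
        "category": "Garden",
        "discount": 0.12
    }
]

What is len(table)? 6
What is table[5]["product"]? 6425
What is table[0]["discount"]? 0.0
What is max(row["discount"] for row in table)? 0.28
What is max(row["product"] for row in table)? 6425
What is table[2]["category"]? "Sports"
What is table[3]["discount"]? 0.12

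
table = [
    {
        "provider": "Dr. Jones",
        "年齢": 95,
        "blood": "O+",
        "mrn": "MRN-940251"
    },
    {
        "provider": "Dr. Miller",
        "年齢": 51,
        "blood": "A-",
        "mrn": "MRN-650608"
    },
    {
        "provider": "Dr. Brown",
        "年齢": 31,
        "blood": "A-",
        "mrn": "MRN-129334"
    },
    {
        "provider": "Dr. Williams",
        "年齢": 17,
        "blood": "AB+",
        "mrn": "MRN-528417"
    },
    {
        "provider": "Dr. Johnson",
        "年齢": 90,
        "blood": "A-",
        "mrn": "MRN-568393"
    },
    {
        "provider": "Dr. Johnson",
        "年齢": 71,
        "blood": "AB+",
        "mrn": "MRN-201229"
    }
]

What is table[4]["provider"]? "Dr. Johnson"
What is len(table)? 6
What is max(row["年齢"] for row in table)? 95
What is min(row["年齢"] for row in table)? 17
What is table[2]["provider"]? "Dr. Brown"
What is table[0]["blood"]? "O+"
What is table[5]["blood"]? "AB+"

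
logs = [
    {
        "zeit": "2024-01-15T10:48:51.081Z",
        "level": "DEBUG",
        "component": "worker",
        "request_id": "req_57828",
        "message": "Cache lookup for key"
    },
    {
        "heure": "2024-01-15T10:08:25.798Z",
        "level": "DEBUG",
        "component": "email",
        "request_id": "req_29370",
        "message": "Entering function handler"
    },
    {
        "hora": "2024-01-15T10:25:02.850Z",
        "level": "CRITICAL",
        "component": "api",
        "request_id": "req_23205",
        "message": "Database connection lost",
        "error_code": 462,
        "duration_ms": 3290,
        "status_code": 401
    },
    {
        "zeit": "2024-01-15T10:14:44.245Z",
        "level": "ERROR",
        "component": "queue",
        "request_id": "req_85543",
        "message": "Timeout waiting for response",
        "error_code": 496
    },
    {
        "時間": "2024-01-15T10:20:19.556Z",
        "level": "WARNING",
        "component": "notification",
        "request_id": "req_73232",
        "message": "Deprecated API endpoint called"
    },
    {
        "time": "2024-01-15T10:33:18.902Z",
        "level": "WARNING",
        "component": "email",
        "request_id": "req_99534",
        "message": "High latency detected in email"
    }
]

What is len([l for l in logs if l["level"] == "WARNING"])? 2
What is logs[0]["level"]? "DEBUG"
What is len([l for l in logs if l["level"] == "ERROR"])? 1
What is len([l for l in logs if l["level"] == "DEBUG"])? 2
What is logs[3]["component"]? "queue"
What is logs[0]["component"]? "worker"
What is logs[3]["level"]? "ERROR"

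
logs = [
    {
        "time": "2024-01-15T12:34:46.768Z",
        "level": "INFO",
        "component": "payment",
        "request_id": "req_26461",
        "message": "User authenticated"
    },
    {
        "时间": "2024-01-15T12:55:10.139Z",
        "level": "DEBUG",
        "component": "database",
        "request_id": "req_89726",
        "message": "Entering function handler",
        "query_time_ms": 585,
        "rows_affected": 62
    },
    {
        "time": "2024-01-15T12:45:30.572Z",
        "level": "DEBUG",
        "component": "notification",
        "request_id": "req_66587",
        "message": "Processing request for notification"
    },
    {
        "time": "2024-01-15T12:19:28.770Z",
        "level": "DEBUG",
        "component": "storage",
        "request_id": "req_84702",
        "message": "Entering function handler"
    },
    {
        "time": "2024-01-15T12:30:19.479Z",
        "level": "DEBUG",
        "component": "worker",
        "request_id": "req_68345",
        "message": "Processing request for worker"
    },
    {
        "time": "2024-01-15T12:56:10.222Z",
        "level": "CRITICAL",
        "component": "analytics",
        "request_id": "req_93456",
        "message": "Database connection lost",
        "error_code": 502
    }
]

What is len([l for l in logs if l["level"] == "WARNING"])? 0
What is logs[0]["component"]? "payment"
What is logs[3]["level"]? "DEBUG"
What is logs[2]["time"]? "2024-01-15T12:45:30.572Z"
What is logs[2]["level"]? "DEBUG"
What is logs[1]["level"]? "DEBUG"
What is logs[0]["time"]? "2024-01-15T12:34:46.768Z"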